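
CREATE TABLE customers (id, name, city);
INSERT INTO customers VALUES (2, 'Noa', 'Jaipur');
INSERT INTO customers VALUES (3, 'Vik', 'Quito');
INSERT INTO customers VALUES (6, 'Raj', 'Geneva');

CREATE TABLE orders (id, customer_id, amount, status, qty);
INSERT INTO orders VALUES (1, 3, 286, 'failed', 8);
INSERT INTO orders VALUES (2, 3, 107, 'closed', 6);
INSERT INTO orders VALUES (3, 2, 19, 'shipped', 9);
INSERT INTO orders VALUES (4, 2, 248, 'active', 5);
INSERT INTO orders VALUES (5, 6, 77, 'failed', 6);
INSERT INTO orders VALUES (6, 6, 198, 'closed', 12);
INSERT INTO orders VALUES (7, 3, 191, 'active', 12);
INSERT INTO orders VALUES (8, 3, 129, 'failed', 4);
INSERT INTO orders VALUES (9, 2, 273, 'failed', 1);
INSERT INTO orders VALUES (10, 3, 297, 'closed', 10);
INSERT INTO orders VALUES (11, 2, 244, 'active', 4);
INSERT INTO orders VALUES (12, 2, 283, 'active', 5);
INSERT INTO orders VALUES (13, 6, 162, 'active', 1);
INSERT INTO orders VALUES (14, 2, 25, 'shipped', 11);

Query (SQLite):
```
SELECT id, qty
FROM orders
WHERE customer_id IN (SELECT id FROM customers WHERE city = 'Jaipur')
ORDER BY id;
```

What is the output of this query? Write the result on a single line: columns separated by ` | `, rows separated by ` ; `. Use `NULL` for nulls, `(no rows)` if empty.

3 | 9 ; 4 | 5 ; 9 | 1 ; 11 | 4 ; 12 | 5 ; 14 | 11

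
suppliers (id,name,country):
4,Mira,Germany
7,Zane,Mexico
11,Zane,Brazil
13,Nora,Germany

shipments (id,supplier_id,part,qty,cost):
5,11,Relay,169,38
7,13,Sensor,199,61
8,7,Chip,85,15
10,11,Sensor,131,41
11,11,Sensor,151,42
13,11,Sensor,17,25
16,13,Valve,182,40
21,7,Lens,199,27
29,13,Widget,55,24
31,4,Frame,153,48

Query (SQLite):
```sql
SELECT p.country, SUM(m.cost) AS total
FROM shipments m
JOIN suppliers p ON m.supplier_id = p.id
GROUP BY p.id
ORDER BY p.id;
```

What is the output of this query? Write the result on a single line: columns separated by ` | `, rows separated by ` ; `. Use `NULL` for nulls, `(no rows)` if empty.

Join each shipments row to its suppliers via supplier_id.
Group joined rows by suppliers.id; compute SUM(m.cost) per group.
  4: ids {31} → SUM(m.cost)=48
  7: ids {8, 21} → SUM(m.cost)=42
  11: ids {5, 10, 11, 13} → SUM(m.cost)=146
  13: ids {7, 16, 29} → SUM(m.cost)=125

Germany | 48 ; Mexico | 42 ; Brazil | 146 ; Germany | 125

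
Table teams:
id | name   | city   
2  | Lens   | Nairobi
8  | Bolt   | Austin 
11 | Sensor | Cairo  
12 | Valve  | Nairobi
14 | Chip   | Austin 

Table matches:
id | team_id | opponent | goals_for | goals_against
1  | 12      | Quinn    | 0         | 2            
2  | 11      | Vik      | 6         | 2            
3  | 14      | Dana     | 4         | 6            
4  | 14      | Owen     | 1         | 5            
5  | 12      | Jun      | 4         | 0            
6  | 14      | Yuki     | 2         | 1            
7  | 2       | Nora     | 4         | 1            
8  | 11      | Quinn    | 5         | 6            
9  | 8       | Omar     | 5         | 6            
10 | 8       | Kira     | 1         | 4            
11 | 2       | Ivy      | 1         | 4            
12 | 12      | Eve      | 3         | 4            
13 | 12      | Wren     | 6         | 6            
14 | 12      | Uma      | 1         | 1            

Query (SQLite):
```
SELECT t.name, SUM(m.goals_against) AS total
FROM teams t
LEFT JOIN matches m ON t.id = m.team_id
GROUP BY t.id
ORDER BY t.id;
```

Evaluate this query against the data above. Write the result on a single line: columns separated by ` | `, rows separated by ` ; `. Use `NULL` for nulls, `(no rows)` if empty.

LEFT JOIN keeps every teams row; unmatched ones get NULL for matches columns.
Group by teams.id and compute SUM(m.goals_against). SUM over an all-NULL group is NULL.
  2: ids {7, 11} → SUM(m.goals_against)=5
  8: ids {9, 10} → SUM(m.goals_against)=10
  11: ids {2, 8} → SUM(m.goals_against)=8
  12: ids {1, 5, 12, 13, 14} → SUM(m.goals_against)=13
  14: ids {3, 4, 6} → SUM(m.goals_against)=12

Lens | 5 ; Bolt | 10 ; Sensor | 8 ; Valve | 13 ; Chip | 12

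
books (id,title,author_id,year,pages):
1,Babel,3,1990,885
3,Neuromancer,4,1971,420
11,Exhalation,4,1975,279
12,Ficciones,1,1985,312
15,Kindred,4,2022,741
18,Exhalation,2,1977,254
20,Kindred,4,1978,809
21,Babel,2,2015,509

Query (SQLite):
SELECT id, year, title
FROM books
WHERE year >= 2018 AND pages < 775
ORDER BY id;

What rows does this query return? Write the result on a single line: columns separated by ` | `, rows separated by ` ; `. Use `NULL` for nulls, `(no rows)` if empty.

15 | 2022 | Kindred

year >= 2018: ids {15}
pages < 775: ids {3, 11, 12, 15, 18, 21}
Combine with AND.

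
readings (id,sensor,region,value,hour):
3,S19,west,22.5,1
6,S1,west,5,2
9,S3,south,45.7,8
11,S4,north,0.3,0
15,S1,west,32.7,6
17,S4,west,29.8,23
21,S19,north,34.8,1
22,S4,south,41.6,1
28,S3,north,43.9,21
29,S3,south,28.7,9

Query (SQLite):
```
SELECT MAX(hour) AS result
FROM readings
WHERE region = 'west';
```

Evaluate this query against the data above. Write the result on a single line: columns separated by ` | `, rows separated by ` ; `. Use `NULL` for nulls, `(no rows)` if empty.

Rows where region='west' → hour values: [1, 2, 6, 23].
MAX of non-NULL values = 23.

23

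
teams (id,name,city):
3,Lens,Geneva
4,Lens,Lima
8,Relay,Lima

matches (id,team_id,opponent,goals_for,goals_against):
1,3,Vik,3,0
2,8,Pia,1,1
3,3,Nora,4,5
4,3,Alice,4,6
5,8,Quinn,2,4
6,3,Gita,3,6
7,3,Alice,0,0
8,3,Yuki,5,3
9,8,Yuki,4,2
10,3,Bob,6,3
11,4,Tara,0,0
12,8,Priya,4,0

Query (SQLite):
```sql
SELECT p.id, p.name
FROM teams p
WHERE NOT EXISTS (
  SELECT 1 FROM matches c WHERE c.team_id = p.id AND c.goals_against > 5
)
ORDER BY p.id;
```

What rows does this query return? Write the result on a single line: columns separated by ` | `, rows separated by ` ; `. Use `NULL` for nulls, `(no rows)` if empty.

4 | Lens ; 8 | Relay

For each teams row, check whether any matches with matching team_id has goals_against > 5.
Keep rows where that is false.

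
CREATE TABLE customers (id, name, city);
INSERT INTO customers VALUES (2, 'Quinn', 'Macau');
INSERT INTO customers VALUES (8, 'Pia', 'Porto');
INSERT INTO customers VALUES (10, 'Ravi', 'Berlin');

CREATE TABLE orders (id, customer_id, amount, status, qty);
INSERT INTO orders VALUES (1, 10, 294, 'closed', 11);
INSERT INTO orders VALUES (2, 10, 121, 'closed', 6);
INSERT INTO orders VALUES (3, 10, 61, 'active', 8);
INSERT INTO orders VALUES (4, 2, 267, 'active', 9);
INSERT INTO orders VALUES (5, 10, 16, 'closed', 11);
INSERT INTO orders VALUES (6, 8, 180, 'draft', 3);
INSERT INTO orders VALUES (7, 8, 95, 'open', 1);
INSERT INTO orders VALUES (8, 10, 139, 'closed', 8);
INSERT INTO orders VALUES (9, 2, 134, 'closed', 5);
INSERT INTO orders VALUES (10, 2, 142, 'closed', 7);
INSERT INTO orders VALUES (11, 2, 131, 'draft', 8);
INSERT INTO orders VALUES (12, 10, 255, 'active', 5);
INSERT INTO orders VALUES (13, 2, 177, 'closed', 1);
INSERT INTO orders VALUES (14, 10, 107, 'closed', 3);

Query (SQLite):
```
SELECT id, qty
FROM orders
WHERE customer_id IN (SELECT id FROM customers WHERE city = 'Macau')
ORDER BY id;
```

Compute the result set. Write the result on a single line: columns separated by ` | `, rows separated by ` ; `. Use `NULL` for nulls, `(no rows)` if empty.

Inner query: customers.id where city = 'Macau'.
Outer: keep orders rows whose customer_id is in that set.
Inner query → {2}

4 | 9 ; 9 | 5 ; 10 | 7 ; 11 | 8 ; 13 | 1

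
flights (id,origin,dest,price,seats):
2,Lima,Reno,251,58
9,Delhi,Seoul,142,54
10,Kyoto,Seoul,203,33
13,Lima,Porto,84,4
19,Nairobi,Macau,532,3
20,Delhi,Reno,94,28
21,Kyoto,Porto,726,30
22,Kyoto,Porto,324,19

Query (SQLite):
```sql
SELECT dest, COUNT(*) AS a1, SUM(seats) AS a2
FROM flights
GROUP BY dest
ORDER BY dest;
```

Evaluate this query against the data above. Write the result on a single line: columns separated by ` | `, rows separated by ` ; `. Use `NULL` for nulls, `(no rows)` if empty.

Group flights by dest.
Per group compute: COUNT(*), SUM(seats).
  Macau: ids {19} → COUNT(*)=1, SUM(seats)=3
  Porto: ids {13, 21, 22} → COUNT(*)=3, SUM(seats)=53
  Reno: ids {2, 20} → COUNT(*)=2, SUM(seats)=86
  Seoul: ids {9, 10} → COUNT(*)=2, SUM(seats)=87

Macau | 1 | 3 ; Porto | 3 | 53 ; Reno | 2 | 86 ; Seoul | 2 | 87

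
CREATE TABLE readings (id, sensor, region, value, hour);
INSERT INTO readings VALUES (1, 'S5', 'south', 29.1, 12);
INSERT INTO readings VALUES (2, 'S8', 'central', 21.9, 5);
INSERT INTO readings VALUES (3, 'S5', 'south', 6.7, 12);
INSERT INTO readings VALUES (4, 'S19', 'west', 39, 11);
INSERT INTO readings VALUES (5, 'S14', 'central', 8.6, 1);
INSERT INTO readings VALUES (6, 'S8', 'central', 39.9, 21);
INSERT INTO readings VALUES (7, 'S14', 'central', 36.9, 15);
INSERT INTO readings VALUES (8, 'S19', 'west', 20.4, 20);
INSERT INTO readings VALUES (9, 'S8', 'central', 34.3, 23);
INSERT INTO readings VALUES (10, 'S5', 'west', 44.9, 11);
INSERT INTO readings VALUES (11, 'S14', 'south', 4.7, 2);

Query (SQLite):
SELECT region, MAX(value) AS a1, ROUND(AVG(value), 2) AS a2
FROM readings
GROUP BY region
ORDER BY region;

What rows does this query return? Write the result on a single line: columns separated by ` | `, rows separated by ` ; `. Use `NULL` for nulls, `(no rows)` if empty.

Group readings by region.
Per group compute: MAX(value), ROUND(AVG(value), 2).
  central: ids {2, 5, 6, 7, 9} → MAX(value)=39.9, ROUND(AVG(value), 2)=28.32
  south: ids {1, 3, 11} → MAX(value)=29.1, ROUND(AVG(value), 2)=13.5
  west: ids {4, 8, 10} → MAX(value)=44.9, ROUND(AVG(value), 2)=34.77

central | 39.9 | 28.32 ; south | 29.1 | 13.5 ; west | 44.9 | 34.77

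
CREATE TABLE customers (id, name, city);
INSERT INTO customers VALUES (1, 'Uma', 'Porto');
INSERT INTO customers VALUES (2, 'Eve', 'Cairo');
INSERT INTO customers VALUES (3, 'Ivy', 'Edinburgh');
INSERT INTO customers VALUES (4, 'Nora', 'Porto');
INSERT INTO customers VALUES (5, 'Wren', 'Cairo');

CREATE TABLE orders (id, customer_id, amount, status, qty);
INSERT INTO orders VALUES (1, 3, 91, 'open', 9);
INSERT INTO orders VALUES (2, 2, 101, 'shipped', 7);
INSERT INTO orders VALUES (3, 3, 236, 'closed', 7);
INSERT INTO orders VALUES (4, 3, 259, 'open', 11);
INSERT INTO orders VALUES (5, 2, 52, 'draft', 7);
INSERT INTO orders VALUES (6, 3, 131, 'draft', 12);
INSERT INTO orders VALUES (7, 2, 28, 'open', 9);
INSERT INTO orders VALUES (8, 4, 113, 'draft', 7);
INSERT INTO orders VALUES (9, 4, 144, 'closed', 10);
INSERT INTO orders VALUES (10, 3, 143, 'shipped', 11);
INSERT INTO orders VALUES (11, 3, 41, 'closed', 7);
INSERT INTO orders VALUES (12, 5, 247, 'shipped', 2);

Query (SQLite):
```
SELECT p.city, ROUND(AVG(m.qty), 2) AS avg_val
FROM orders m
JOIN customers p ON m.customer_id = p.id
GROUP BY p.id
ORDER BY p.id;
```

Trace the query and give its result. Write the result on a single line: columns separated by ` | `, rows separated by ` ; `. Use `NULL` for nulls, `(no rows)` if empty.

Cairo | 7.67 ; Edinburgh | 9.5 ; Porto | 8.5 ; Cairo | 2

Join each orders row to its customers via customer_id.
Group joined rows by customers.id; compute ROUND(AVG(m.qty), 2) per group.
  2: ids {2, 5, 7} → ROUND(AVG(m.qty), 2)=7.67
  3: ids {1, 3, 4, 6, 10, 11} → ROUND(AVG(m.qty), 2)=9.5
  4: ids {8, 9} → ROUND(AVG(m.qty), 2)=8.5
  5: ids {12} → ROUND(AVG(m.qty), 2)=2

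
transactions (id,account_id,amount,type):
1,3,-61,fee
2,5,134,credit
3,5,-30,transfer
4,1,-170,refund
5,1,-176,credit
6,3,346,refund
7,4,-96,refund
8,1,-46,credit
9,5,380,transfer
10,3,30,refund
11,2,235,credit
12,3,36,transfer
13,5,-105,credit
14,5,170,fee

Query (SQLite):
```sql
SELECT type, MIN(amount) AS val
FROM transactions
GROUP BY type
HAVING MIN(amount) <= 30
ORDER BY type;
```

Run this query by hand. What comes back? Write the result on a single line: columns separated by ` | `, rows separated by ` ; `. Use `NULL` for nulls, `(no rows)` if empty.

credit | -176 ; fee | -61 ; refund | -170 ; transfer | -30

Partition transactions by type; compute MIN(amount) within each group.
HAVING: keep groups where MIN(amount) <= 30.
  credit: ids {2, 5, 8, 11, 13} → MIN(amount)=-176
  fee: ids {1, 14} → MIN(amount)=-61
  refund: ids {4, 6, 7, 10} → MIN(amount)=-170
  transfer: ids {3, 9, 12} → MIN(amount)=-30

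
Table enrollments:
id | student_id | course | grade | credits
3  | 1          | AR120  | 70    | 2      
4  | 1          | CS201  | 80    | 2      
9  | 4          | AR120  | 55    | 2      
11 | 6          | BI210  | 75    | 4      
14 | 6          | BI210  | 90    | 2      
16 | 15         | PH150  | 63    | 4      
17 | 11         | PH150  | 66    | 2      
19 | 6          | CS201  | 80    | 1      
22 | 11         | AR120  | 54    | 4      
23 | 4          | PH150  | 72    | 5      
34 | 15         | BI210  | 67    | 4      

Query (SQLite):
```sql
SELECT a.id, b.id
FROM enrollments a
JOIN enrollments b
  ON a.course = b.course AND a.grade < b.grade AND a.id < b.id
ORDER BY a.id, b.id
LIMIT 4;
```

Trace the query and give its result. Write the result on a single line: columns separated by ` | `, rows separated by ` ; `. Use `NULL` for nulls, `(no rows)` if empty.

Pairs (a,b) with same course, a.grade < b.grade, a.id < b.id.
course groups: AR120:{3,9,22} BI210:{11,14,34} CS201:{4,19} PH150:{16,17,23}
Ordered by (a.id, b.id); first 4.

11 | 14 ; 16 | 17 ; 16 | 23 ; 17 | 23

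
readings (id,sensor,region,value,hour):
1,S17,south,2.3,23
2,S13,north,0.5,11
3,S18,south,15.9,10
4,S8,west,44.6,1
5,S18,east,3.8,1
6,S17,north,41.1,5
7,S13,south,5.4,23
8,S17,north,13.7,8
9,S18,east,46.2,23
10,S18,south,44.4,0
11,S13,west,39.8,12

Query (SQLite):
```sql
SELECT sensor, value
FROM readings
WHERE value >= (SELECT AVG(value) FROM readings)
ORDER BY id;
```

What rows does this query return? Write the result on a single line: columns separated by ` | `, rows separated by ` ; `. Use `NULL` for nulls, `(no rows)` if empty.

S8 | 44.6 ; S17 | 41.1 ; S18 | 46.2 ; S18 | 44.4 ; S13 | 39.8

Scalar subquery: AVG(value) over all readings rows = 23.427273 (≈; comparison uses full precision).
Keep rows where value >= that value.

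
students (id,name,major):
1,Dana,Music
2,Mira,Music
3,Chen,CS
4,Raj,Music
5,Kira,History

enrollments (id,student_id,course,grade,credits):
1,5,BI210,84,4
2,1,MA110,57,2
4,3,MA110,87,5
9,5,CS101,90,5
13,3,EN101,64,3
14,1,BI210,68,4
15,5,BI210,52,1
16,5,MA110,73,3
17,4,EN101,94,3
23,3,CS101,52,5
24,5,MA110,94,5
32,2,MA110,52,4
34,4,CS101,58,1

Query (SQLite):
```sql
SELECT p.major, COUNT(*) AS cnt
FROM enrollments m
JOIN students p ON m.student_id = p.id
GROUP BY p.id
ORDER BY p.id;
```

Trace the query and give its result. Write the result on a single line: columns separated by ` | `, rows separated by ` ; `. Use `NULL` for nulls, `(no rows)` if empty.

Music | 2 ; Music | 1 ; CS | 3 ; Music | 2 ; History | 5

Join each enrollments row to its students via student_id.
Group joined rows by students.id; compute COUNT(*) per group.
  1: ids {2, 14} → COUNT(*)=2
  2: ids {32} → COUNT(*)=1
  3: ids {4, 13, 23} → COUNT(*)=3
  4: ids {17, 34} → COUNT(*)=2
  5: ids {1, 9, 15, 16, 24} → COUNT(*)=5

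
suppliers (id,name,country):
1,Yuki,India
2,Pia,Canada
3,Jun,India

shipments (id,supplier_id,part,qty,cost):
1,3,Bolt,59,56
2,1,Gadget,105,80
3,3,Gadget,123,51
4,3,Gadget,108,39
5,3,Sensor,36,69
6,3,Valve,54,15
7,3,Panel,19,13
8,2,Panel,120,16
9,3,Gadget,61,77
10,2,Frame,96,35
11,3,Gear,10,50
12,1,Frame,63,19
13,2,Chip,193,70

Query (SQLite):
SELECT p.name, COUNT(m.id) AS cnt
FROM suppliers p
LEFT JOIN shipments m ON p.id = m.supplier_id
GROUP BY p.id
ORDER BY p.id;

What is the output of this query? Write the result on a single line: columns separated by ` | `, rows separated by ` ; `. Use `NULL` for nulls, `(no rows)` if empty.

Yuki | 2 ; Pia | 3 ; Jun | 8

LEFT JOIN keeps every suppliers row; unmatched ones get NULL for shipments columns.
Group by suppliers.id and compute COUNT(m.id). COUNT(col) of an all-NULL group is 0.
  1: ids {2, 12} → COUNT(m.id)=2
  2: ids {8, 10, 13} → COUNT(m.id)=3
  3: ids {1, 3, 4, 5, 6, 7, 9, 11} → COUNT(m.id)=8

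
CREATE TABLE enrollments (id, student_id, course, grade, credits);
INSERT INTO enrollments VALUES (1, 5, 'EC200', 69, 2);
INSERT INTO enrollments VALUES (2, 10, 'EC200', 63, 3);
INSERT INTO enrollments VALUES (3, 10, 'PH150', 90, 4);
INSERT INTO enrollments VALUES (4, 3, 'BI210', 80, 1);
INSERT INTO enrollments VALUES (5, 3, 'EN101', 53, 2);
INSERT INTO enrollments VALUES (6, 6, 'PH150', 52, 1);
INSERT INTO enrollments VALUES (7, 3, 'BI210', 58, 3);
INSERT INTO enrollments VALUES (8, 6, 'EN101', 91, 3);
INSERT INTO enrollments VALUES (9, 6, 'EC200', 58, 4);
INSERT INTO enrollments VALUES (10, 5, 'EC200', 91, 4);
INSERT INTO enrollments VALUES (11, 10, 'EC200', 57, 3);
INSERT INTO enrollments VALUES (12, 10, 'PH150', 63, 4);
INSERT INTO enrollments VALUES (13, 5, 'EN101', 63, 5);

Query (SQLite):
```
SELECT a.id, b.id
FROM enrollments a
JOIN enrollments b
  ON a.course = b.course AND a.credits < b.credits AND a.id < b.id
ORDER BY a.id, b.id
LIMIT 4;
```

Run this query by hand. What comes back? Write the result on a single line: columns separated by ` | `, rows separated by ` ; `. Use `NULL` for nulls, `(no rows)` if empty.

Pairs (a,b) with same course, a.credits < b.credits, a.id < b.id.
course groups: BI210:{4,7} EC200:{1,2,9,10,11} EN101:{5,8,13} PH150:{3,6,12}
Ordered by (a.id, b.id); first 4.

1 | 2 ; 1 | 9 ; 1 | 10 ; 1 | 11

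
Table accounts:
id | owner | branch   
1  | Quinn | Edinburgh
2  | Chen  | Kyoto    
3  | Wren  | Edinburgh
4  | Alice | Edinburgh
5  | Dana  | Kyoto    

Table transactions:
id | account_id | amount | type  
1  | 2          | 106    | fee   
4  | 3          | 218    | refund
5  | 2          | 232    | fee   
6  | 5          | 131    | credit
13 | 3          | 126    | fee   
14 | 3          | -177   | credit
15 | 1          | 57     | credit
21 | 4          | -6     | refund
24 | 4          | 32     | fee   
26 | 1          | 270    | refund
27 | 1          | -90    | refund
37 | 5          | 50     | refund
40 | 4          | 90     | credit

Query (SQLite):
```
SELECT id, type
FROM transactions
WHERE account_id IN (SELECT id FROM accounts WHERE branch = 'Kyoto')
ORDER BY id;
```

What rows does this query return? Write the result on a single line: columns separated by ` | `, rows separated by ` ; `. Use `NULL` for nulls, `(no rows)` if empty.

1 | fee ; 5 | fee ; 6 | credit ; 37 | refund

Inner query: accounts.id where branch = 'Kyoto'.
Outer: keep transactions rows whose account_id is in that set.
Inner query → {2, 5}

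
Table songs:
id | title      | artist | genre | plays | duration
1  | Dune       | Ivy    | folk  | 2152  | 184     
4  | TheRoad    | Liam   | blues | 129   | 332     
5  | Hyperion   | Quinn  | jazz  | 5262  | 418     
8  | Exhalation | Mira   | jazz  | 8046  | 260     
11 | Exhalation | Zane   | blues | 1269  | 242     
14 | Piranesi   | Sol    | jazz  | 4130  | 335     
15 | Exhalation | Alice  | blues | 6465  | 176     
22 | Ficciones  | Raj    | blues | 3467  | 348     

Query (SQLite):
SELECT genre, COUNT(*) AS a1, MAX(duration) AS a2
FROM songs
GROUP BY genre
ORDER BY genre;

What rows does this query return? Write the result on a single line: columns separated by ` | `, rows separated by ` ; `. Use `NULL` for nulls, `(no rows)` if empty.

blues | 4 | 348 ; folk | 1 | 184 ; jazz | 3 | 418

Group songs by genre.
Per group compute: COUNT(*), MAX(duration).
  blues: ids {4, 11, 15, 22} → COUNT(*)=4, MAX(duration)=348
  folk: ids {1} → COUNT(*)=1, MAX(duration)=184
  jazz: ids {5, 8, 14} → COUNT(*)=3, MAX(duration)=418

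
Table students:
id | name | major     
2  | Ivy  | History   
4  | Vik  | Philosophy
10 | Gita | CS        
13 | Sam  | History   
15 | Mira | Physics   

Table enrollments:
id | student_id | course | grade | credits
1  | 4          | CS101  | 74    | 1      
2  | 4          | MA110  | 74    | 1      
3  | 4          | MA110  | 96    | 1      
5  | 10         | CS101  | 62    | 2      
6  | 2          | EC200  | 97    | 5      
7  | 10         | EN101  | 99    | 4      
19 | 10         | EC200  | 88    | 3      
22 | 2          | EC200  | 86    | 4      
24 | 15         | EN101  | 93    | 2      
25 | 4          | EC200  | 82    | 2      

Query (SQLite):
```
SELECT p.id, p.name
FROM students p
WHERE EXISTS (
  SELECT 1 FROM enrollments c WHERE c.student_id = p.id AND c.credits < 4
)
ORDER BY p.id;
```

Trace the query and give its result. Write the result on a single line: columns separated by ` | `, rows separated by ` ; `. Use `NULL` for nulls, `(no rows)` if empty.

For each students row, check whether any enrollments with matching student_id has credits < 4.
Keep rows where that is true.

4 | Vik ; 10 | Gita ; 15 | Mira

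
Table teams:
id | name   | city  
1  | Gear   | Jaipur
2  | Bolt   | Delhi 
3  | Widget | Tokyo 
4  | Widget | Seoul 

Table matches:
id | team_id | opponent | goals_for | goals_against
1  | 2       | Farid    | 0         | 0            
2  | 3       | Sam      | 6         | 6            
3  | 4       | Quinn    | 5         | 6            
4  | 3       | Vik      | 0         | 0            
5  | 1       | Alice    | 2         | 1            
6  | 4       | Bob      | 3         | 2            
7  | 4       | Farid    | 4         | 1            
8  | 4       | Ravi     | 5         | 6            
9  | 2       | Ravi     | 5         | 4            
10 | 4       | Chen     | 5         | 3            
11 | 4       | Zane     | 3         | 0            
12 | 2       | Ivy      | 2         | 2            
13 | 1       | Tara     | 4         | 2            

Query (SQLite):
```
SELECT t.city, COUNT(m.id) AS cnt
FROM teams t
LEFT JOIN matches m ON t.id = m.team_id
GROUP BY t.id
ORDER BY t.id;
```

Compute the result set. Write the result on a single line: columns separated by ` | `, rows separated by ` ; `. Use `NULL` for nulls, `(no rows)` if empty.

Jaipur | 2 ; Delhi | 3 ; Tokyo | 2 ; Seoul | 6

LEFT JOIN keeps every teams row; unmatched ones get NULL for matches columns.
Group by teams.id and compute COUNT(m.id). COUNT(col) of an all-NULL group is 0.
  1: ids {5, 13} → COUNT(m.id)=2
  2: ids {1, 9, 12} → COUNT(m.id)=3
  3: ids {2, 4} → COUNT(m.id)=2
  4: ids {3, 6, 7, 8, 10, 11} → COUNT(m.id)=6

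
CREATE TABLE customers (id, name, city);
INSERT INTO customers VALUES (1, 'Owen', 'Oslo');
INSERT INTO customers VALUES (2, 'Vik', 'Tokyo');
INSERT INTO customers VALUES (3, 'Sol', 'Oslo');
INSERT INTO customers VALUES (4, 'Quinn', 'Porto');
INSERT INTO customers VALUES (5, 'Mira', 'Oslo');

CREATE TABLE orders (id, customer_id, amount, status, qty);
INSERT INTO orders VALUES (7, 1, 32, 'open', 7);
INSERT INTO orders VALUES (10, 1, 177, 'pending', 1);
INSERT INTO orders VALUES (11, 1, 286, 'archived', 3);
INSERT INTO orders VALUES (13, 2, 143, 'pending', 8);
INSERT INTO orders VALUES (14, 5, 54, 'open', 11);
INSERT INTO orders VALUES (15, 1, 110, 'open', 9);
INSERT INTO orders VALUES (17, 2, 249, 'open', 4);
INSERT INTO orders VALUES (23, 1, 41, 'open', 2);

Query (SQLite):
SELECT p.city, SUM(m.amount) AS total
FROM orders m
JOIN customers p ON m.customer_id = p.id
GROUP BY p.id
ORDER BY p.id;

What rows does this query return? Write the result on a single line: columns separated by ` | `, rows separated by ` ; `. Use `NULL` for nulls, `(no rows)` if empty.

Join each orders row to its customers via customer_id.
Group joined rows by customers.id; compute SUM(m.amount) per group.
  1: ids {7, 10, 11, 15, 23} → SUM(m.amount)=646
  2: ids {13, 17} → SUM(m.amount)=392
  5: ids {14} → SUM(m.amount)=54

Oslo | 646 ; Tokyo | 392 ; Oslo | 54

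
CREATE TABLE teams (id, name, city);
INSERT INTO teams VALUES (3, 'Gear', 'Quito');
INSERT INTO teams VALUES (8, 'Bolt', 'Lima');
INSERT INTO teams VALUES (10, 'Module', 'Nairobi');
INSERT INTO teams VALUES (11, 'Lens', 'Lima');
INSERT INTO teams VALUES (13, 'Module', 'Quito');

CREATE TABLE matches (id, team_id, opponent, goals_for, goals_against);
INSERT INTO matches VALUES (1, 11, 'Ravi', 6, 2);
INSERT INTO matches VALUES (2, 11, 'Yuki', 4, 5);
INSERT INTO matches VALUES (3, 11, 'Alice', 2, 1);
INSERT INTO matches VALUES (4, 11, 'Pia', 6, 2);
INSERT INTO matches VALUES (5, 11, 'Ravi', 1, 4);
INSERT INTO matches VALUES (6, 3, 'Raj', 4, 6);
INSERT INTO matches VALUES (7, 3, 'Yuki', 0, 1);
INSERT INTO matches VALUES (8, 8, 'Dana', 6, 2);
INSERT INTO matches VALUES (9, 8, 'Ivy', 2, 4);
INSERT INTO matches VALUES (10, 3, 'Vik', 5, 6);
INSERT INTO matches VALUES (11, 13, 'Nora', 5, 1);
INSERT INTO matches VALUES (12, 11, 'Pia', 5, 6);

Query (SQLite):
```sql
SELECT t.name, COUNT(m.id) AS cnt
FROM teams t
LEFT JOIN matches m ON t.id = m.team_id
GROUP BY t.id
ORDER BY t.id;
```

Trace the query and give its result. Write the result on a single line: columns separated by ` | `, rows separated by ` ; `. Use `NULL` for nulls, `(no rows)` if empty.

Gear | 3 ; Bolt | 2 ; Module | 0 ; Lens | 6 ; Module | 1

LEFT JOIN keeps every teams row; unmatched ones get NULL for matches columns.
Group by teams.id and compute COUNT(m.id). COUNT(col) of an all-NULL group is 0.
  3: ids {6, 7, 10} → COUNT(m.id)=3
  8: ids {8, 9} → COUNT(m.id)=2
  10: ids {—} → COUNT(m.id)=0
  11: ids {1, 2, 3, 4, 5, 12} → COUNT(m.id)=6
  13: ids {11} → COUNT(m.id)=1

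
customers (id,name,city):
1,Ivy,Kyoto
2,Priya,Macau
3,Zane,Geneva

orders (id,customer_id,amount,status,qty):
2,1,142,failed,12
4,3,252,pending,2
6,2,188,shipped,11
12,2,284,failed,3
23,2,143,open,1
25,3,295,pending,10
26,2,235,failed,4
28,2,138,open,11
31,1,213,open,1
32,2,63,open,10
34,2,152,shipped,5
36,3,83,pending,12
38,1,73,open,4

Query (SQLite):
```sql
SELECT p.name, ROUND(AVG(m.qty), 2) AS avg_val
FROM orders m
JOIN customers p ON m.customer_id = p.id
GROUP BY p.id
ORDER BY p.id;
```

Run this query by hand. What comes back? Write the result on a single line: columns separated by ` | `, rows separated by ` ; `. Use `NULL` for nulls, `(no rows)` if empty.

Join each orders row to its customers via customer_id.
Group joined rows by customers.id; compute ROUND(AVG(m.qty), 2) per group.
  1: ids {2, 31, 38} → ROUND(AVG(m.qty), 2)=5.67
  2: ids {6, 12, 23, 26, 28, 32, 34} → ROUND(AVG(m.qty), 2)=6.43
  3: ids {4, 25, 36} → ROUND(AVG(m.qty), 2)=8

Ivy | 5.67 ; Priya | 6.43 ; Zane | 8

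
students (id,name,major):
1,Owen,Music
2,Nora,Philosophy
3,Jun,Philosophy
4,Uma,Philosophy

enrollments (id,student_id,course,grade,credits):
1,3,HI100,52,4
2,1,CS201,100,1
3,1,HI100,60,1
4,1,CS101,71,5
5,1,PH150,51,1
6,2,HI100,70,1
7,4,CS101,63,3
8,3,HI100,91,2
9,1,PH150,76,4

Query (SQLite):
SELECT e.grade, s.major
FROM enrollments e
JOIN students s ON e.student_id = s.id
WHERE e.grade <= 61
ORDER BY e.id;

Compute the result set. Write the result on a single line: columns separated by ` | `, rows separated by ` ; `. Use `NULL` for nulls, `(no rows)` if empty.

Each enrollments row matches the students row where student_id = students.id.
Then keep rows with e.grade <= 61.

52 | Philosophy ; 60 | Music ; 51 | Music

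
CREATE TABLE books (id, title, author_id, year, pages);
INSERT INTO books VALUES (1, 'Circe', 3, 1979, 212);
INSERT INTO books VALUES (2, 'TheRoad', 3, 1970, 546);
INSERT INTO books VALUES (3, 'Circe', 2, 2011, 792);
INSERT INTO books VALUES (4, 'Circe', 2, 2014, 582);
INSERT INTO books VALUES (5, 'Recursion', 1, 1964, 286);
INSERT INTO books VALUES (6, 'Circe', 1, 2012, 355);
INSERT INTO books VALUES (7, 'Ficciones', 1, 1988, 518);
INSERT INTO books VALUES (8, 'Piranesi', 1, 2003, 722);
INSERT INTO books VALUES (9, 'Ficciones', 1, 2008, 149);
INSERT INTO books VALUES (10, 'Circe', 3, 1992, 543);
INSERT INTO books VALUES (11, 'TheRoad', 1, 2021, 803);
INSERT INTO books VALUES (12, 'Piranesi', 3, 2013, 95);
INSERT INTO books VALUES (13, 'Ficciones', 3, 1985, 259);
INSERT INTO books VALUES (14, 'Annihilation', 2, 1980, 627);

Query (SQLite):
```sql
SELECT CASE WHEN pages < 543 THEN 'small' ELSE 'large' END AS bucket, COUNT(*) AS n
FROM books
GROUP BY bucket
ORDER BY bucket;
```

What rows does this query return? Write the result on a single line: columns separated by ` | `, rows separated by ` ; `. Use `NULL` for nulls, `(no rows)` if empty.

Bucket rows by pages < 543 → 'small' else 'large'; count each bucket.

large | 7 ; small | 7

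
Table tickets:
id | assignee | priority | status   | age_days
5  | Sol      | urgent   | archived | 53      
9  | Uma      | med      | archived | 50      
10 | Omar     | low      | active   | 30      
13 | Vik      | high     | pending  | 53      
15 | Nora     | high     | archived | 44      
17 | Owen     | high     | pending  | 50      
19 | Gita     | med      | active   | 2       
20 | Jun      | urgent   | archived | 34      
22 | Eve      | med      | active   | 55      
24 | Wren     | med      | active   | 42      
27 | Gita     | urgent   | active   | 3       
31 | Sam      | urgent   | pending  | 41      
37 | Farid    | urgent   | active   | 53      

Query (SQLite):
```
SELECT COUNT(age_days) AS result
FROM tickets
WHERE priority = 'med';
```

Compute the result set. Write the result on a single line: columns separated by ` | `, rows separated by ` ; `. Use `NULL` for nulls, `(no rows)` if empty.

4

Rows where priority='med' → age_days values: [50, 2, 55, 42].
COUNT(age_days) counts non-NULL values → 4.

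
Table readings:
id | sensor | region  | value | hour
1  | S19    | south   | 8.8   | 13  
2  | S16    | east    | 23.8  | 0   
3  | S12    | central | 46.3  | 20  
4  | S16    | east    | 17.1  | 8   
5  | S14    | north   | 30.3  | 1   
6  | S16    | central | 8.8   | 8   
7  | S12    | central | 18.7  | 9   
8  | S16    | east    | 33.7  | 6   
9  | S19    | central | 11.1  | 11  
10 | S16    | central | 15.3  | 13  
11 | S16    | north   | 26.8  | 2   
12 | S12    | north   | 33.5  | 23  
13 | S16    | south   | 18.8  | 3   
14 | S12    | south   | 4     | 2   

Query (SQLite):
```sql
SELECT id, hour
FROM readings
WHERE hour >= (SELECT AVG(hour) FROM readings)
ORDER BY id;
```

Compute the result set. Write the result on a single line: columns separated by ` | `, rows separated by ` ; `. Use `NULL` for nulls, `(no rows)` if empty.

1 | 13 ; 3 | 20 ; 7 | 9 ; 9 | 11 ; 10 | 13 ; 12 | 23

Scalar subquery: AVG(hour) over all readings rows = 8.5.
Keep rows where hour >= that value.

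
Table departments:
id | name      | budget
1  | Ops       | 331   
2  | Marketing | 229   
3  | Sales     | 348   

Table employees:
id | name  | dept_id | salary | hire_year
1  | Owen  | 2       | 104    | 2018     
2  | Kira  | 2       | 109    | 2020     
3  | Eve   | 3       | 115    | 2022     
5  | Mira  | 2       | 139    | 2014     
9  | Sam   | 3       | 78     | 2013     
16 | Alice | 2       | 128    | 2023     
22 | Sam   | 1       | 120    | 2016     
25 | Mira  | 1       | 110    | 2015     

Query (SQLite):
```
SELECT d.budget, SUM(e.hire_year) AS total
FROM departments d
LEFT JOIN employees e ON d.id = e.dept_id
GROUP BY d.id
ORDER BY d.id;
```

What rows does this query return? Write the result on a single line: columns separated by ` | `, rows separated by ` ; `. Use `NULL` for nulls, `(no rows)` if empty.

331 | 4031 ; 229 | 8075 ; 348 | 4035

LEFT JOIN keeps every departments row; unmatched ones get NULL for employees columns.
Group by departments.id and compute SUM(e.hire_year). SUM over an all-NULL group is NULL.
  1: ids {22, 25} → SUM(e.hire_year)=4031
  2: ids {1, 2, 5, 16} → SUM(e.hire_year)=8075
  3: ids {3, 9} → SUM(e.hire_year)=4035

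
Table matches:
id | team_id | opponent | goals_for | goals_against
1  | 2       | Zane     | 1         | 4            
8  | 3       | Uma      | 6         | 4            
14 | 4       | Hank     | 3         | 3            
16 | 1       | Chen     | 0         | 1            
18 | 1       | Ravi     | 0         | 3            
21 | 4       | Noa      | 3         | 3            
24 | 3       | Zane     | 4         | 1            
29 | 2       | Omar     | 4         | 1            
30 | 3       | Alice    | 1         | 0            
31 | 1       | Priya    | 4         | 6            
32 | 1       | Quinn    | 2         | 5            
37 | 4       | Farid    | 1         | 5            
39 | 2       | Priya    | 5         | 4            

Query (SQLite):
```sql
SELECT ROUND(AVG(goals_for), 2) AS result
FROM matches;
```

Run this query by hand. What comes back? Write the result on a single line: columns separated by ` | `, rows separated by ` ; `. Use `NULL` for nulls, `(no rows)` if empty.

All goals_for values: [1, 6, 3, 0, 0, 3, 4, 4, 1, 4, 2, 1, 5].
AVG = 34 / 13 (rounded to 2 dp).

2.62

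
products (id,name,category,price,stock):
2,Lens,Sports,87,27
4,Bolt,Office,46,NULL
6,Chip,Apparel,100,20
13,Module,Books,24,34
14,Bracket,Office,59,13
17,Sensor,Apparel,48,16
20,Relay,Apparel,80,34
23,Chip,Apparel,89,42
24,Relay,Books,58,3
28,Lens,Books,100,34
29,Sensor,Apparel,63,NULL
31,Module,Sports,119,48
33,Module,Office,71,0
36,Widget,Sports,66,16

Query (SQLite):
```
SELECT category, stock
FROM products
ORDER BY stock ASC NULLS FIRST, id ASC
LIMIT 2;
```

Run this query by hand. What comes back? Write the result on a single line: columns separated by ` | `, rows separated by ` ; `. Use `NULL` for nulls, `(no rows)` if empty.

Sort by stock asc, tiebreak id asc: (NULL, id=4), (NULL, id=29), (0, id=33), (3, id=24), (13, id=14) …. Take first 2.
NULLS FIRST: NULL stock rows go before all non-NULL rows (among themselves ordered by id asc).

Office | NULL ; Apparel | NULL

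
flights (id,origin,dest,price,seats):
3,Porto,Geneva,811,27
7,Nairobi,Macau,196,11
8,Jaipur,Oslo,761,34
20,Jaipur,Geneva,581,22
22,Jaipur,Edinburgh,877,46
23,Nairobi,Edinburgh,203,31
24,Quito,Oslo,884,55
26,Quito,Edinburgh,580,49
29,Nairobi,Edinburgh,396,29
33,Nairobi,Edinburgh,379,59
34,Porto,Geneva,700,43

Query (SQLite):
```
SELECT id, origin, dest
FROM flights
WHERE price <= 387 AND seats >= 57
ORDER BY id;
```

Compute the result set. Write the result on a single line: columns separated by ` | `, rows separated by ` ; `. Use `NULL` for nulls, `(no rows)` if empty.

price <= 387: ids {7, 23, 33}
seats >= 57: ids {33}
Combine with AND.

33 | Nairobi | Edinburgh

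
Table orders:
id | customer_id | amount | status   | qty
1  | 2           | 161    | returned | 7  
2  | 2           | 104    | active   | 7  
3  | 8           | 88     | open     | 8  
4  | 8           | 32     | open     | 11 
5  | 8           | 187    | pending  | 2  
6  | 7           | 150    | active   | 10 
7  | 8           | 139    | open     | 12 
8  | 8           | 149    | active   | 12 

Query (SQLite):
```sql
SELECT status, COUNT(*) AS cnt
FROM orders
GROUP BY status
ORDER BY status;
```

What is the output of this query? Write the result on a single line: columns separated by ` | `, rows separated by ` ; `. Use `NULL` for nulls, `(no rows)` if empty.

active | 3 ; open | 3 ; pending | 1 ; returned | 1

Partition orders by status; compute COUNT(*) within each group.
  active: ids {2, 6, 8} → COUNT(*)=3
  open: ids {3, 4, 7} → COUNT(*)=3
  pending: ids {5} → COUNT(*)=1
  returned: ids {1} → COUNT(*)=1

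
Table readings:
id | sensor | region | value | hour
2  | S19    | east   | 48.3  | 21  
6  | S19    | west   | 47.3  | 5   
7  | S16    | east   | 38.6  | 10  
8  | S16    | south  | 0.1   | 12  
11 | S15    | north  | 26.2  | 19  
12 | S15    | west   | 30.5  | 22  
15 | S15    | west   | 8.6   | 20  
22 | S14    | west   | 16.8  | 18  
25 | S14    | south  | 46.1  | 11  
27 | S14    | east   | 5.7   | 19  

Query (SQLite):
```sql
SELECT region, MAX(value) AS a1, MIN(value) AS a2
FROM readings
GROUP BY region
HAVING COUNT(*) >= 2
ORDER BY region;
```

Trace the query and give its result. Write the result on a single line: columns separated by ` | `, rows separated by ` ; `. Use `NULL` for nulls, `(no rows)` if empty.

east | 48.3 | 5.7 ; south | 46.1 | 0.1 ; west | 47.3 | 8.6

Group readings by region.
Per group compute: MAX(value), MIN(value).
HAVING: drop groups with fewer than 2 rows.
  east: ids {2, 7, 27} → MAX(value)=48.3, MIN(value)=5.7
  north: ids {11} → MAX(value)=26.2, MIN(value)=26.2
  south: ids {8, 25} → MAX(value)=46.1, MIN(value)=0.1
  west: ids {6, 12, 15, 22} → MAX(value)=47.3, MIN(value)=8.6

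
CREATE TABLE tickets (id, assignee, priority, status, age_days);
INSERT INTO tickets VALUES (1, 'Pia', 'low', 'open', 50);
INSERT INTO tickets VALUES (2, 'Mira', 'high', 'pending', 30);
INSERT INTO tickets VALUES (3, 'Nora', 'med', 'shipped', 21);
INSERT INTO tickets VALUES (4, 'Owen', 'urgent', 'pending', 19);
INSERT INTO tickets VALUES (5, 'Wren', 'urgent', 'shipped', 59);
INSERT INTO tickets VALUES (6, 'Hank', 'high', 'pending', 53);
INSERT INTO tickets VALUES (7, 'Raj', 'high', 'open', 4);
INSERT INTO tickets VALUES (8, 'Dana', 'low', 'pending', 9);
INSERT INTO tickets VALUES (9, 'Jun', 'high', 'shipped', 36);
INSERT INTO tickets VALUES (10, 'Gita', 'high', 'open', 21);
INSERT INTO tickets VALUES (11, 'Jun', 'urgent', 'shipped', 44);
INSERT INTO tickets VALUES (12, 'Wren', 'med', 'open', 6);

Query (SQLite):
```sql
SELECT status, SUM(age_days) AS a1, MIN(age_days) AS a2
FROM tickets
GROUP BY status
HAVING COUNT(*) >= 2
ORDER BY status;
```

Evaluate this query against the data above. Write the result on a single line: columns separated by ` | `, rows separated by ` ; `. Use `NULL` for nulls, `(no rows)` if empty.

open | 81 | 4 ; pending | 111 | 9 ; shipped | 160 | 21

Group tickets by status.
Per group compute: SUM(age_days), MIN(age_days).
HAVING: drop groups with fewer than 2 rows.
  open: ids {1, 7, 10, 12} → SUM(age_days)=81, MIN(age_days)=4
  pending: ids {2, 4, 6, 8} → SUM(age_days)=111, MIN(age_days)=9
  shipped: ids {3, 5, 9, 11} → SUM(age_days)=160, MIN(age_days)=21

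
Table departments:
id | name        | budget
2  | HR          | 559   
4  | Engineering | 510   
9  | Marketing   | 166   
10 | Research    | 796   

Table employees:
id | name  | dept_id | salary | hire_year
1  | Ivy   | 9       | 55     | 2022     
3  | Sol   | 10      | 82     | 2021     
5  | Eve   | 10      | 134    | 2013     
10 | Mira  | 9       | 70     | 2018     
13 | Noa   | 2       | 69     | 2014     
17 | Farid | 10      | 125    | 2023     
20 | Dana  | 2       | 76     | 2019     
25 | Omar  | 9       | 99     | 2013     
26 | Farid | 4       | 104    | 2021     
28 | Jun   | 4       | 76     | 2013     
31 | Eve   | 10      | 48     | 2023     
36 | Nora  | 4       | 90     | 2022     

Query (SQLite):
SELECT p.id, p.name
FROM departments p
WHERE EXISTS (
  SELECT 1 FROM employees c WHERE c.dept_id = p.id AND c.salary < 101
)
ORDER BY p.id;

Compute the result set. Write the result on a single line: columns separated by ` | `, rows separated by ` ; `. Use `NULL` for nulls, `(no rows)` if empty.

2 | HR ; 4 | Engineering ; 9 | Marketing ; 10 | Research

For each departments row, check whether any employees with matching dept_id has salary < 101.
Keep rows where that is true.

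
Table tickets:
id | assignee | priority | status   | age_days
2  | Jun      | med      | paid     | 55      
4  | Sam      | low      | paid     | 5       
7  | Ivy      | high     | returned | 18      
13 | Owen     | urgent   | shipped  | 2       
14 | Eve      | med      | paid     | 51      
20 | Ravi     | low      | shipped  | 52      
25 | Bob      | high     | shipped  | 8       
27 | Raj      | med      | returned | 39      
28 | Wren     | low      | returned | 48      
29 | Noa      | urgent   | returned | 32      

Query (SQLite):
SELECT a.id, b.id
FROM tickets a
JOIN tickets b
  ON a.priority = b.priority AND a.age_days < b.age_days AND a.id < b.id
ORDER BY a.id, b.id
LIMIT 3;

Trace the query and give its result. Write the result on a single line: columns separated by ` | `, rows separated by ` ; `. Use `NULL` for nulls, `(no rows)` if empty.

4 | 20 ; 4 | 28 ; 13 | 29

Pairs (a,b) with same priority, a.age_days < b.age_days, a.id < b.id.
priority groups: high:{7,25} low:{4,20,28} med:{2,14,27} urgent:{13,29}
Ordered by (a.id, b.id); first 3.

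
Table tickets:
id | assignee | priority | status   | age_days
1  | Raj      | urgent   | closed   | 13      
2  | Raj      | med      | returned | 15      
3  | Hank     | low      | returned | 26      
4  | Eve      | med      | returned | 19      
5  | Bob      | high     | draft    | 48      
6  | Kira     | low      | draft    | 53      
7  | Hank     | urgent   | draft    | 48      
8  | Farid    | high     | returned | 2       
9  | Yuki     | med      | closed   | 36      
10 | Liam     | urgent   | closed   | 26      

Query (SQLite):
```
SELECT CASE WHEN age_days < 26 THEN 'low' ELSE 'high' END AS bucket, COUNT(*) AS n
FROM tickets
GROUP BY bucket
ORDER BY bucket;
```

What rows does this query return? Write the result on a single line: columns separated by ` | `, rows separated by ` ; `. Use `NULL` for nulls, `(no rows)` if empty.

Bucket rows by age_days < 26 → 'low' else 'high'; count each bucket.

high | 6 ; low | 4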